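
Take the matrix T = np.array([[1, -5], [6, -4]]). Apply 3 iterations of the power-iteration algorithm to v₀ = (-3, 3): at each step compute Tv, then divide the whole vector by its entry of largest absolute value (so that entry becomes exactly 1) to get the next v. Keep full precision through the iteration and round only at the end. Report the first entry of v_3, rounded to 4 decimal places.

0.0968

Tv0 = (-18.00000, -30.00000); divide by -30.00000 → v1 = (0.60000, 1.00000)
Tv1 = (-4.40000, -0.40000); divide by -4.40000 → v2 = (1.00000, 0.09091)
Tv2 = (0.54545, 5.63636); divide by 5.63636 → v3 = (0.09677, 1.00000)
Requested entry of v3: 72/744 = 0.0968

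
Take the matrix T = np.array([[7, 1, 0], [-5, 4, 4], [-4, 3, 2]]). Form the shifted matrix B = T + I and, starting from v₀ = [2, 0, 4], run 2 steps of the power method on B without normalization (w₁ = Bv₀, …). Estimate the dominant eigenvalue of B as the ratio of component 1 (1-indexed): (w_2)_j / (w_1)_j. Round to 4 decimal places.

8.3750

B = T + I has rows (8, 1, 0); (-5, 5, 4); (-4, 3, 3)
w1 = Bv₀ = (8·2 + 1·0 + 0·4; (-5)·2 + 5·0 + 4·4; (-4)·2 + 3·0 + 3·4) = (16, 6, 4)
w2 = Bw1 = (8·16 + 1·6 + 0·4; (-5)·16 + 5·6 + 4·4; (-4)·16 + 3·6 + 3·4) = (134, -34, -34)
Ratio: 134/16 = 8.3750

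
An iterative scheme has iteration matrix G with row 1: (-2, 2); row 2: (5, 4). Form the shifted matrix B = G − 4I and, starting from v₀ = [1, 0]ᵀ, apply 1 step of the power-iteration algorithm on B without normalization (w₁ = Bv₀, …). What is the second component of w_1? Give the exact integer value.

B = G − 4I has rows (-6, 2); (5, 0)
w1 = Bv₀ = (-6, 5)
Requested component of w1: 5

5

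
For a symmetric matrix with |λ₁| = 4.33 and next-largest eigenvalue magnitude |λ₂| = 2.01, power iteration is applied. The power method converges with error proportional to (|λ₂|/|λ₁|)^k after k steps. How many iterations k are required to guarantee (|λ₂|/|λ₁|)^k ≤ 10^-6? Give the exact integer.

19

|λ₂/λ₁| = 2.01/4.33 = 0.46420
Need k ≥ ln(10^-6) / ln(0.46420) = -13.8155 / -0.7674 ≈ 18.002
Smallest integer k satisfying the bound: 19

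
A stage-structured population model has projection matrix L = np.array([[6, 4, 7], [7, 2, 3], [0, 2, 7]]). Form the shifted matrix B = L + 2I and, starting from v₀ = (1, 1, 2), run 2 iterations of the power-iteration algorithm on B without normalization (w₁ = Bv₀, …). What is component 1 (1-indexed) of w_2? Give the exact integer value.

B = L + 2I has rows (8, 4, 7); (7, 4, 3); (0, 2, 9)
w1 = Bv₀ = (26, 17, 20)
w2 = Bw1 = (416, 310, 214)
Requested component of w2: 416

416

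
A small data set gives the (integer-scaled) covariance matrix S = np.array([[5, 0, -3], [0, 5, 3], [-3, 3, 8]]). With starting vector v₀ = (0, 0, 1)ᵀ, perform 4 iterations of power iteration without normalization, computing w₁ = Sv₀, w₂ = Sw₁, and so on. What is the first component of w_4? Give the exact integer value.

w1 = Sv₀ = (-3, 3, 8)
w2 = Sw1 = (-39, 39, 82)
w3 = Sw2 = (-441, 441, 890)
w4 = Sw3 = (-4875, 4875, 9766)
The requested component of w4 is -4875.

-4875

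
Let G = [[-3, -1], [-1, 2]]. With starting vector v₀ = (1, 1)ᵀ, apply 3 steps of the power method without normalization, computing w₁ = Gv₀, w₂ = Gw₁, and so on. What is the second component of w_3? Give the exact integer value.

w1 = Gv₀ = (-4, 1)
w2 = Gw1 = (11, 6)
w3 = Gw2 = (-39, 1)
The requested component of w3 is 1.

1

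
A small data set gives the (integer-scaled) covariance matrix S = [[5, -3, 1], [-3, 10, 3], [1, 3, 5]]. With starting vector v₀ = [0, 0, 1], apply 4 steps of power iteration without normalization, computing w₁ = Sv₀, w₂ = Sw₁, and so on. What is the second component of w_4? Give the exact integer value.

w1 = Sv₀ = (5·0 + (-3)·0 + 1·1; (-3)·0 + 10·0 + 3·1; 1·0 + 3·0 + 5·1) = (1, 3, 5)
w2 = Sw1 = (5·1 + (-3)·3 + 1·5; (-3)·1 + 10·3 + 3·5; 1·1 + 3·3 + 5·5) = (1, 42, 35)
w3 = Sw2 = (-86, 522, 302)
w4 = Sw3 = (-1694, 6384, 2990)
The requested component of w4 is 6384.

6384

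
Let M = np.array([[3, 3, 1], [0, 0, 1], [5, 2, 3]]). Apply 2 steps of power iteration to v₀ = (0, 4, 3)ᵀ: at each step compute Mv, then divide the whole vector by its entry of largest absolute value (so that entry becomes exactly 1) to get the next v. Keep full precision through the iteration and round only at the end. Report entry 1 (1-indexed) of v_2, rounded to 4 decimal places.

Mv0 = (15.00000, 3.00000, 17.00000); divide by 17.00000 → v1 = (0.88235, 0.17647, 1.00000)
Mv1 = (4.17647, 1.00000, 7.76471); divide by 7.76471 → v2 = (0.53788, 0.12879, 1.00000)
Requested entry of v2: 71/132 = 0.5379

0.5379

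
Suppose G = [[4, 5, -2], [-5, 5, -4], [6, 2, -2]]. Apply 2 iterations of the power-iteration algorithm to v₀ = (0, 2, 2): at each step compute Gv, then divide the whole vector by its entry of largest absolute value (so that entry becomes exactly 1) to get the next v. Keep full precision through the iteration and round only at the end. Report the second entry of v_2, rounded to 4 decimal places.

-0.5000

Gv0 = (6.00000, 2.00000, 0.00000); divide by 6.00000 → v1 = (1.00000, 0.33333, 0.00000)
Gv1 = (5.66667, -3.33333, 6.66667); divide by 6.66667 → v2 = (0.85000, -0.50000, 1.00000)
Requested entry of v2: -20/40 = -0.5000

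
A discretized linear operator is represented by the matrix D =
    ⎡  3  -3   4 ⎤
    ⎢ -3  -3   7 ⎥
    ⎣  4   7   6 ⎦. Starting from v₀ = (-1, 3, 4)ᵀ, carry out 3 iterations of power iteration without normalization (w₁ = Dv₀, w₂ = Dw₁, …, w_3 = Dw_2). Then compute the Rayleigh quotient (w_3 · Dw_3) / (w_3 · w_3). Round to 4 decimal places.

10.4912

w1 = Dv₀ = (4, 22, 41)
w2 = Dw1 = (110, 209, 416)
w3 = Dw2 = (1367, 1955, 4399)
Dw3 = (15832, 20827, 45547)
w3·Dw3 = 1367·15832 + 1955·20827 + 4399·45547 = 262720382; w3·w3 = 1367·1367 + 1955·1955 + 4399·4399 = 25041915
λ ≈ 262720382/25041915 = 10.4912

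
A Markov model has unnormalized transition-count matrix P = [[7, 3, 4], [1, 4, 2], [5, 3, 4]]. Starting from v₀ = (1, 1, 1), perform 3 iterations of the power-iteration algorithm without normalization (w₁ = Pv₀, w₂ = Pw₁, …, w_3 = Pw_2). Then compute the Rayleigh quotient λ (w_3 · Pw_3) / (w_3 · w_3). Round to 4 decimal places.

w1 = Pv₀ = (14, 7, 12)
w2 = Pw1 = (167, 66, 139)
w3 = Pw2 = (1923, 709, 1589)
Pw3 = (21944, 7937, 18098)
w3·Pw3 = 1923·21944 + 709·7937 + 1589·18098 = 76583367; w3·w3 = 1923·1923 + 709·709 + 1589·1589 = 6725531
λ ≈ 76583367/6725531 = 11.3870

λ ≈ 11.3870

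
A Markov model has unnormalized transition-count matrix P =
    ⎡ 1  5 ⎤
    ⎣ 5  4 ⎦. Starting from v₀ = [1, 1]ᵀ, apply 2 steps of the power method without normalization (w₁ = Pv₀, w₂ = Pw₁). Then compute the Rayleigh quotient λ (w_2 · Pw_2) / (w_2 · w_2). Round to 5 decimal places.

w1 = Pv₀ = (1·1 + 5·1; 5·1 + 4·1) = (6, 9)
w2 = Pw1 = (1·6 + 5·9; 5·6 + 4·9) = (51, 66)
Pw2 = (381, 519)
w2·Pw2 = 51·381 + 66·519 = 53685; w2·w2 = 51·51 + 66·66 = 6957
λ ≈ 53685/6957 = 7.71669

7.71669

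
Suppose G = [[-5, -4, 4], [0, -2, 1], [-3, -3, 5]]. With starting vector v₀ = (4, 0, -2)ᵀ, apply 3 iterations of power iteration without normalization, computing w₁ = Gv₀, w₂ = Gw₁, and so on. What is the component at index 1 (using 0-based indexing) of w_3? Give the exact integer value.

w1 = Gv₀ = (-28, -2, -22)
w2 = Gw1 = (60, -18, -20)
w3 = Gw2 = (-308, 16, -226)
The requested component of w3 is 16.

16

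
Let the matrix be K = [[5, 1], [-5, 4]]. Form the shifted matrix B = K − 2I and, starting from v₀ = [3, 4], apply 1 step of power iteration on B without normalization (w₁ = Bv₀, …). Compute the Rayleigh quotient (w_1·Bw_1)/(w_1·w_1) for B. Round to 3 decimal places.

4.445

B = K − 2I has rows (3, 1); (-5, 2)
w1 = Bv₀ = (13, -7)
Bw1 = (32, -79)
w1·Bw1 = 969; w1·w1 = 218; μ ≈ 969/218 = 4.445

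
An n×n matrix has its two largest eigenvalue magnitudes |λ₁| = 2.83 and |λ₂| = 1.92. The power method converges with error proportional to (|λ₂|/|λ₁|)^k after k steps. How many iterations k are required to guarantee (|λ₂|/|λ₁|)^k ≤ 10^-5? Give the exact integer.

30

|λ₂/λ₁| = 1.92/2.83 = 0.67845
Need k ≥ ln(10^-5) / ln(0.67845) = -11.5129 / -0.3880 ≈ 29.676
Smallest integer k satisfying the bound: 30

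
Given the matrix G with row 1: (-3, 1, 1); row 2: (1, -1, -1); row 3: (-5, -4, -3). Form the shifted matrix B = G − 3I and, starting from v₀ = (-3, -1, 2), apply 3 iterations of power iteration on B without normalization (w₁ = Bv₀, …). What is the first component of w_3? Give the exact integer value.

B = G − 3I has rows (-6, 1, 1); (1, -4, -1); (-5, -4, -6)
w1 = Bv₀ = ((-6)·(-3) + 1·(-1) + 1·2; 1·(-3) + (-4)·(-1) + (-1)·2; (-5)·(-3) + (-4)·(-1) + (-6)·2) = (19, -1, 7)
w2 = Bw1 = ((-6)·19 + 1·(-1) + 1·7; 1·19 + (-4)·(-1) + (-1)·7; (-5)·19 + (-4)·(-1) + (-6)·7) = (-108, 16, -133)
w3 = Bw2 = (531, -39, 1274)
Requested component of w3: 531

531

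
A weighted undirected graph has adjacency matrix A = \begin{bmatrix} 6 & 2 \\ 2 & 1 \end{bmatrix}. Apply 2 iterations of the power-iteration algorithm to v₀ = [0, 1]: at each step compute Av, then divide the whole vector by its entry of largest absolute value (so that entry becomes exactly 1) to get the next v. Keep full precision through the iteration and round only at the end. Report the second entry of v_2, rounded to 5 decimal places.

Av0 = (2.000000, 1.000000); divide by 2.000000 → v1 = (1.000000, 0.500000)
Av1 = (7.000000, 2.500000); divide by 7.000000 → v2 = (1.000000, 0.357143)
Requested entry of v2: 5/14 = 0.35714

0.35714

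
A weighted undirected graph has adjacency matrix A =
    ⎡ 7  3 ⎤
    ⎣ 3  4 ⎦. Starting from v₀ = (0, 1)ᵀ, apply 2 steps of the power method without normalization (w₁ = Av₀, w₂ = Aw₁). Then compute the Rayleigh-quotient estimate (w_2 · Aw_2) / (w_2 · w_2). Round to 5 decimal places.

8.79405

w1 = Av₀ = (7·0 + 3·1; 3·0 + 4·1) = (3, 4)
w2 = Aw1 = (7·3 + 3·4; 3·3 + 4·4) = (33, 25)
Aw2 = (306, 199)
w2·Aw2 = 33·306 + 25·199 = 15073; w2·w2 = 33·33 + 25·25 = 1714
λ ≈ 15073/1714 = 8.79405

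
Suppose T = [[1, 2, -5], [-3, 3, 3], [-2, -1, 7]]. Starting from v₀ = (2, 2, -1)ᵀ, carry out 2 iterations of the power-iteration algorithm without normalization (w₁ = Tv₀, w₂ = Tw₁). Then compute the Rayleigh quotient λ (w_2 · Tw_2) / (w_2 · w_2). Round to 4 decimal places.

w1 = Tv₀ = (1·2 + 2·2 + (-5)·(-1); (-3)·2 + 3·2 + 3·(-1); (-2)·2 + (-1)·2 + 7·(-1)) = (11, -3, -13)
w2 = Tw1 = (1·11 + 2·(-3) + (-5)·(-13); (-3)·11 + 3·(-3) + 3·(-13); (-2)·11 + (-1)·(-3) + 7·(-13)) = (70, -81, -110)
Tw2 = (458, -783, -829)
w2·Tw2 = 70·458 + (-81)·(-783) + (-110)·(-829) = 186673; w2·w2 = 70·70 + (-81)·(-81) + (-110)·(-110) = 23561
λ ≈ 186673/23561 = 7.9230

λ ≈ 7.9230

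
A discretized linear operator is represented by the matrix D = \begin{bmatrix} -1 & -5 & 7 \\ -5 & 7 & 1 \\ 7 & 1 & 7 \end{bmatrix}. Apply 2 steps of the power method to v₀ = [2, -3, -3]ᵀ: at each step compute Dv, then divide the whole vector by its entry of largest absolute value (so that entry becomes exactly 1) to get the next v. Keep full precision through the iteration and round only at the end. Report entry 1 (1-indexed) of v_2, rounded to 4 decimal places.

-0.5192

Dv0 = (-8.00000, -34.00000, -10.00000); divide by -34.00000 → v1 = (0.23529, 1.00000, 0.29412)
Dv1 = (-3.17647, 6.11765, 4.70588); divide by 6.11765 → v2 = (-0.51923, 1.00000, 0.76923)
Requested entry of v2: 108/-208 = -0.5192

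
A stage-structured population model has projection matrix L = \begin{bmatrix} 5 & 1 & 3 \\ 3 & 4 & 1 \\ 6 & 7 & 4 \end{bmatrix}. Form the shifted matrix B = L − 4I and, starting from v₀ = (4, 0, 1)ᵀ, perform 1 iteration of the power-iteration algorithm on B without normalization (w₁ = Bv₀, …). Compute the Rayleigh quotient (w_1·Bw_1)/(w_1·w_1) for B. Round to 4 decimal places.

5.5680

B = L − 4I has rows (1, 1, 3); (3, 0, 1); (6, 7, 0)
w1 = Bv₀ = (7, 13, 24)
Bw1 = (92, 45, 133)
w1·Bw1 = 4421; w1·w1 = 794; μ ≈ 4421/794 = 5.5680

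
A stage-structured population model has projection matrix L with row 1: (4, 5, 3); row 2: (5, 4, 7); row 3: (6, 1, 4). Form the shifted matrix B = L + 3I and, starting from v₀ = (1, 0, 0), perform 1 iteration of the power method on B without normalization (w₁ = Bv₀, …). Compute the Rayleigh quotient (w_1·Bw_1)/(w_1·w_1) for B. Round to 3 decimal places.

15.800

B = L + 3I has rows (7, 5, 3); (5, 7, 7); (6, 1, 7)
w1 = Bv₀ = (7·1 + 5·0 + 3·0; 5·1 + 7·0 + 7·0; 6·1 + 1·0 + 7·0) = (7, 5, 6)
Bw1 = (92, 112, 89)
w1·Bw1 = 1738; w1·w1 = 110; μ ≈ 1738/110 = 15.800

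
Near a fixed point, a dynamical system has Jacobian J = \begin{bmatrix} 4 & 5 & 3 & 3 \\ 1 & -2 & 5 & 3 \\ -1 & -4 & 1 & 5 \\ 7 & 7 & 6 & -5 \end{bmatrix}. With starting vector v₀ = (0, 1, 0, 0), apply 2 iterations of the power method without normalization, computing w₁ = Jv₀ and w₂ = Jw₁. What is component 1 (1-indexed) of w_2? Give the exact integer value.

w1 = Jv₀ = (5, -2, -4, 7)
w2 = Jw1 = (19, 10, 34, -38)
The requested component of w2 is 19.

19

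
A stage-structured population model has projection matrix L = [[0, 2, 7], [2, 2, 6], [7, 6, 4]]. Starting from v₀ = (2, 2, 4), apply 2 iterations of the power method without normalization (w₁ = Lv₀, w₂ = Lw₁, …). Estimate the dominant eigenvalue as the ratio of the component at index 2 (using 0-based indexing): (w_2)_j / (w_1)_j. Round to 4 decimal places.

13.9048

w1 = Lv₀ = (0·2 + 2·2 + 7·4; 2·2 + 2·2 + 6·4; 7·2 + 6·2 + 4·4) = (32, 32, 42)
w2 = Lw1 = (0·32 + 2·32 + 7·42; 2·32 + 2·32 + 6·42; 7·32 + 6·32 + 4·42) = (358, 380, 584)
Ratio at component: 584 / 42 = 13.9048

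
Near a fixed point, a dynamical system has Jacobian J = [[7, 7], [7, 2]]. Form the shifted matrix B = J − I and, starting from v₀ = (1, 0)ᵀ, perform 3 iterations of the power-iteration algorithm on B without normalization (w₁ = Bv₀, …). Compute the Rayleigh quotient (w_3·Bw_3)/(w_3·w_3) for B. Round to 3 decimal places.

B = J − I has rows (6, 7); (7, 1)
w1 = Bv₀ = (6·1 + 7·0; 7·1 + 1·0) = (6, 7)
w2 = Bw1 = (6·6 + 7·7; 7·6 + 1·7) = (85, 49)
w3 = Bw2 = (853, 644)
Bw3 = (9626, 6615)
w3·Bw3 = 12471038; w3·w3 = 1142345; μ ≈ 12471038/1142345 = 10.917

10.917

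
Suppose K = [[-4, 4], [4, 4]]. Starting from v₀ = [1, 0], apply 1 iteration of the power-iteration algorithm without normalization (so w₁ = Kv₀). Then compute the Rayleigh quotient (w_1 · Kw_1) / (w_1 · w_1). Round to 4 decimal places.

w1 = Kv₀ = (-4, 4)
Kw1 = (32, 0)
w1·Kw1 = (-4)·32 + 4·0 = -128; w1·w1 = (-4)·(-4) + 4·4 = 32
λ ≈ -128/32 = -4.0000

λ ≈ -4.0000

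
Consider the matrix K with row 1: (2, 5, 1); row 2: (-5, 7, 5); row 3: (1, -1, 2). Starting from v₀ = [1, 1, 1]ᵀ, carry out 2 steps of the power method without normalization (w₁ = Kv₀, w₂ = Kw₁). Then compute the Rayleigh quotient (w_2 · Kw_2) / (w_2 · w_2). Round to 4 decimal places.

w1 = Kv₀ = (2·1 + 5·1 + 1·1; (-5)·1 + 7·1 + 5·1; 1·1 + (-1)·1 + 2·1) = (8, 7, 2)
w2 = Kw1 = (2·8 + 5·7 + 1·2; (-5)·8 + 7·7 + 5·2; 1·8 + (-1)·7 + 2·2) = (53, 19, 5)
Kw2 = (206, -107, 44)
w2·Kw2 = 53·206 + 19·(-107) + 5·44 = 9105; w2·w2 = 53·53 + 19·19 + 5·5 = 3195
λ ≈ 9105/3195 = 2.8498

λ ≈ 2.8498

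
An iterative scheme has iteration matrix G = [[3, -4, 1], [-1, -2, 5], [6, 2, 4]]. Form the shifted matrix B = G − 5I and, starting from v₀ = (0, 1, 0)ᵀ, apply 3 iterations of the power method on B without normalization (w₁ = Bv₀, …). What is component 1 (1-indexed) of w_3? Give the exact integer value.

B = G − 5I has rows (-2, -4, 1); (-1, -7, 5); (6, 2, -1)
w1 = Bv₀ = (-4, -7, 2)
w2 = Bw1 = (38, 63, -40)
w3 = Bw2 = (-368, -679, 394)
Requested component of w3: -368

-368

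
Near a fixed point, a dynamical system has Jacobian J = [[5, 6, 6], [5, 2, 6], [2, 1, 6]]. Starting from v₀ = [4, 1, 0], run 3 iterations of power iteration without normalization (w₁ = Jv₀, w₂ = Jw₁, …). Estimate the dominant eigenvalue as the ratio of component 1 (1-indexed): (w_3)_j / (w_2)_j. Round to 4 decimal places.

w1 = Jv₀ = (26, 22, 9)
w2 = Jw1 = (316, 228, 128)
w3 = Jw2 = (3716, 2804, 1628)
Ratio at component: 3716 / 316 = 11.7595

λ ≈ 11.7595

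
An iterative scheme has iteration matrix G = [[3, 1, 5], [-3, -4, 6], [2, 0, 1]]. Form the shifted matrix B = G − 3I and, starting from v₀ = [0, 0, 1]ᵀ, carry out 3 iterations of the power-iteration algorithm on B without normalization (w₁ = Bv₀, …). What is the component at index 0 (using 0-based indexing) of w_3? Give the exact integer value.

B = G − 3I has rows (0, 1, 5); (-3, -7, 6); (2, 0, -2)
w1 = Bv₀ = (0·0 + 1·0 + 5·1; (-3)·0 + (-7)·0 + 6·1; 2·0 + 0·0 + (-2)·1) = (5, 6, -2)
w2 = Bw1 = (0·5 + 1·6 + 5·(-2); (-3)·5 + (-7)·6 + 6·(-2); 2·5 + 0·6 + (-2)·(-2)) = (-4, -69, 14)
w3 = Bw2 = (1, 579, -36)
Requested component of w3: 1

1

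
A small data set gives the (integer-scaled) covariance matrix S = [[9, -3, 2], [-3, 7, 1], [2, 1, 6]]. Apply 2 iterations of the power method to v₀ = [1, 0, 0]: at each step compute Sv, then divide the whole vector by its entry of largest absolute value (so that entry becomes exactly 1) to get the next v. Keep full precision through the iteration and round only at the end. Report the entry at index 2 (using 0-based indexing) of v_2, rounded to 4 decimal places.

0.2872

Sv0 = (9.00000, -3.00000, 2.00000); divide by 9.00000 → v1 = (1.00000, -0.33333, 0.22222)
Sv1 = (10.44444, -5.11111, 3.00000); divide by 10.44444 → v2 = (1.00000, -0.48936, 0.28723)
Requested entry of v2: 27/94 = 0.2872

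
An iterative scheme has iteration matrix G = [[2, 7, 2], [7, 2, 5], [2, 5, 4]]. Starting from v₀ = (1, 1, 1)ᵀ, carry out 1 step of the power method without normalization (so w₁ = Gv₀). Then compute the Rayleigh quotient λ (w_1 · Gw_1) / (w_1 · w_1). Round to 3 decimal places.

12.096

w1 = Gv₀ = (11, 14, 11)
Gw1 = (142, 160, 136)
w1·Gw1 = 11·142 + 14·160 + 11·136 = 5298; w1·w1 = 11·11 + 14·14 + 11·11 = 438
λ ≈ 5298/438 = 12.096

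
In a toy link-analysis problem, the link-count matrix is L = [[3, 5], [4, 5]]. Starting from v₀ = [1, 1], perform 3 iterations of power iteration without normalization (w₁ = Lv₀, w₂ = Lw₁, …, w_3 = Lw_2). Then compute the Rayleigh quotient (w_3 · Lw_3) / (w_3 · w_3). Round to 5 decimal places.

8.58259

w1 = Lv₀ = (8, 9)
w2 = Lw1 = (69, 77)
w3 = Lw2 = (592, 661)
Lw3 = (5081, 5673)
w3·Lw3 = 592·5081 + 661·5673 = 6757805; w3·w3 = 592·592 + 661·661 = 787385
λ ≈ 6757805/787385 = 8.58259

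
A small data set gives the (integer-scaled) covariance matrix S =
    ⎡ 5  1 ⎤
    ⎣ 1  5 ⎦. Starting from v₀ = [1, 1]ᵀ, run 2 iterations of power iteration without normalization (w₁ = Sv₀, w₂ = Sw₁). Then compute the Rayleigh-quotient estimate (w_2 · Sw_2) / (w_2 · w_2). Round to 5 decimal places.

λ ≈ 6.00000

w1 = Sv₀ = (6, 6)
w2 = Sw1 = (36, 36)
Sw2 = (216, 216)
w2·Sw2 = 36·216 + 36·216 = 15552; w2·w2 = 36·36 + 36·36 = 2592
λ ≈ 15552/2592 = 6.00000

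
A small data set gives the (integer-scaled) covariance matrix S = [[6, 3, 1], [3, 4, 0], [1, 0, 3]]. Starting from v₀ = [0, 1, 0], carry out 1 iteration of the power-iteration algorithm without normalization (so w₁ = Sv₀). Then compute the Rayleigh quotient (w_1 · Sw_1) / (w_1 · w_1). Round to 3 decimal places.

7.600

w1 = Sv₀ = (3, 4, 0)
Sw1 = (30, 25, 3)
w1·Sw1 = 3·30 + 4·25 + 0·3 = 190; w1·w1 = 3·3 + 4·4 + 0·0 = 25
λ ≈ 190/25 = 7.600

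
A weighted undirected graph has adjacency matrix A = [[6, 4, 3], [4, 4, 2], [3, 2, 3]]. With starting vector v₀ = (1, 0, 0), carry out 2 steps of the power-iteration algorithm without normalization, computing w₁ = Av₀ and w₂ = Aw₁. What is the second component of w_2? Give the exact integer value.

w1 = Av₀ = (6·1 + 4·0 + 3·0; 4·1 + 4·0 + 2·0; 3·1 + 2·0 + 3·0) = (6, 4, 3)
w2 = Aw1 = (6·6 + 4·4 + 3·3; 4·6 + 4·4 + 2·3; 3·6 + 2·4 + 3·3) = (61, 46, 35)
The requested component of w2 is 46.

46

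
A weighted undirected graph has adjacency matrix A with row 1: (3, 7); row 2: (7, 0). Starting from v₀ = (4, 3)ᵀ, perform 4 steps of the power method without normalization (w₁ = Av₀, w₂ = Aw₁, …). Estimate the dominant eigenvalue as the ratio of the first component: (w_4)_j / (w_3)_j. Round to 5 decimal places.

λ ≈ 8.77738

w1 = Av₀ = (33, 28)
w2 = Aw1 = (295, 231)
w3 = Aw2 = (2502, 2065)
w4 = Aw3 = (21961, 17514)
Ratio at component: 21961 / 2502 = 8.77738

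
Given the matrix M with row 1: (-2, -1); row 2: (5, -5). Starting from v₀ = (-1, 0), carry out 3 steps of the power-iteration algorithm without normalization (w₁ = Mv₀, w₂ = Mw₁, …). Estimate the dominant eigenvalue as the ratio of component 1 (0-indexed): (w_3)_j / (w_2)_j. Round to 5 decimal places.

w1 = Mv₀ = ((-2)·(-1) + (-1)·0; 5·(-1) + (-5)·0) = (2, -5)
w2 = Mw1 = ((-2)·2 + (-1)·(-5); 5·2 + (-5)·(-5)) = (1, 35)
w3 = Mw2 = (-37, -170)
Ratio at component: -170 / 35 = -4.85714

λ ≈ -4.85714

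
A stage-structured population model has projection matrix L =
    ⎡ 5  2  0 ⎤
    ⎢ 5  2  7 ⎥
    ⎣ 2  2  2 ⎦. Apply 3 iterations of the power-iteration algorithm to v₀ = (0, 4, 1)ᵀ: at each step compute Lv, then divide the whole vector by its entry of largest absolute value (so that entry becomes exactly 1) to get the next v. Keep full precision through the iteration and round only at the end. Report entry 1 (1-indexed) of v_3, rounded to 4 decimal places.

0.5769

Lv0 = (8.00000, 15.00000, 10.00000); divide by 15.00000 → v1 = (0.53333, 1.00000, 0.66667)
Lv1 = (4.66667, 9.33333, 4.40000); divide by 9.33333 → v2 = (0.50000, 1.00000, 0.47143)
Lv2 = (4.50000, 7.80000, 3.94286); divide by 7.80000 → v3 = (0.57692, 1.00000, 0.50549)
Requested entry of v3: 630/1092 = 0.5769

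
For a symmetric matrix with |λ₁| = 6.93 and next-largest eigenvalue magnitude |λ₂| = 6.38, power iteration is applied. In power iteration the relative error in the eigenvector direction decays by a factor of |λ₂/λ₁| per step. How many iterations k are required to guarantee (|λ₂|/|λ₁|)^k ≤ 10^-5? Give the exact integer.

|λ₂/λ₁| = 6.38/6.93 = 0.92063
Need k ≥ ln(10^-5) / ln(0.92063) = -11.5129 / -0.0827 ≈ 139.227
Smallest integer k satisfying the bound: 140

140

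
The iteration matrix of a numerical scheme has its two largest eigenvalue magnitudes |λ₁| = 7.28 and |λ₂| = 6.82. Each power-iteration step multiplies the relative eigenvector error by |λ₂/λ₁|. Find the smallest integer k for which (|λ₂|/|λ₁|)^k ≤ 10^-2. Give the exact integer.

|λ₂/λ₁| = 6.82/7.28 = 0.93681
Need k ≥ ln(10^-2) / ln(0.93681) = -4.6052 / -0.0653 ≈ 70.554
Smallest integer k satisfying the bound: 71

71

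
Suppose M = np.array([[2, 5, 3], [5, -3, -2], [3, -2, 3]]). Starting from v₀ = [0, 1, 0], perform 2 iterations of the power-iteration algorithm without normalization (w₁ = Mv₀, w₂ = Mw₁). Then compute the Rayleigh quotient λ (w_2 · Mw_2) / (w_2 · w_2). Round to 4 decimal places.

-6.0698

w1 = Mv₀ = (2·0 + 5·1 + 3·0; 5·0 + (-3)·1 + (-2)·0; 3·0 + (-2)·1 + 3·0) = (5, -3, -2)
w2 = Mw1 = (2·5 + 5·(-3) + 3·(-2); 5·5 + (-3)·(-3) + (-2)·(-2); 3·5 + (-2)·(-3) + 3·(-2)) = (-11, 38, 15)
Mw2 = (213, -199, -64)
w2·Mw2 = (-11)·213 + 38·(-199) + 15·(-64) = -10865; w2·w2 = (-11)·(-11) + 38·38 + 15·15 = 1790
λ ≈ -10865/1790 = -6.0698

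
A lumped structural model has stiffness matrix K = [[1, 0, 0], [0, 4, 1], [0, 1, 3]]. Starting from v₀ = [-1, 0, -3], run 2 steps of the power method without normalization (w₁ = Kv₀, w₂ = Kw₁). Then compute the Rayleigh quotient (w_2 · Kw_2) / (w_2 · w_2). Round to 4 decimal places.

w1 = Kv₀ = (-1, -3, -9)
w2 = Kw1 = (-1, -21, -30)
Kw2 = (-1, -114, -111)
w2·Kw2 = (-1)·(-1) + (-21)·(-114) + (-30)·(-111) = 5725; w2·w2 = (-1)·(-1) + (-21)·(-21) + (-30)·(-30) = 1342
λ ≈ 5725/1342 = 4.2660

4.2660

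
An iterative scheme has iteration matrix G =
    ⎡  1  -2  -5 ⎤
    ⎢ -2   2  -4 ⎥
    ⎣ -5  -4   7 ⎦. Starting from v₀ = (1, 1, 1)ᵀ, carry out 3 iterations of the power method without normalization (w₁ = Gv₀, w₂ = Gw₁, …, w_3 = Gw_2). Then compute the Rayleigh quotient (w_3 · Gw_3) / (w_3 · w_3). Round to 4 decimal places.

w1 = Gv₀ = (-6, -4, -2)
w2 = Gw1 = (12, 12, 32)
w3 = Gw2 = (-172, -128, 116)
Gw3 = (-496, -376, 2184)
w3·Gw3 = (-172)·(-496) + (-128)·(-376) + 116·2184 = 386784; w3·w3 = (-172)·(-172) + (-128)·(-128) + 116·116 = 59424
λ ≈ 386784/59424 = 6.5089

6.5089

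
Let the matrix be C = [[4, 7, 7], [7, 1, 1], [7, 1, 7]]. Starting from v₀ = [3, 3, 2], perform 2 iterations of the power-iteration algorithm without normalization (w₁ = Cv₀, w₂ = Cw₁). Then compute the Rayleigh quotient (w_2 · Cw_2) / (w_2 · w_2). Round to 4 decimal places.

w1 = Cv₀ = (47, 26, 38)
w2 = Cw1 = (636, 393, 621)
Cw2 = (9642, 5466, 9192)
w2·Cw2 = 636·9642 + 393·5466 + 621·9192 = 13988682; w2·w2 = 636·636 + 393·393 + 621·621 = 944586
λ ≈ 13988682/944586 = 14.8093

λ ≈ 14.8093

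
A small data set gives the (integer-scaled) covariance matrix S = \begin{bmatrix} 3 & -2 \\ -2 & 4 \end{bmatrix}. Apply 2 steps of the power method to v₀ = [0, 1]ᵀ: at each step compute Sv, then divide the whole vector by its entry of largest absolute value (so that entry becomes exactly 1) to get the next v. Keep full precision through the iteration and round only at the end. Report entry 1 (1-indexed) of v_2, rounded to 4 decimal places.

Sv0 = (-2.00000, 4.00000); divide by 4.00000 → v1 = (-0.50000, 1.00000)
Sv1 = (-3.50000, 5.00000); divide by 5.00000 → v2 = (-0.70000, 1.00000)
Requested entry of v2: -14/20 = -0.7000

-0.7000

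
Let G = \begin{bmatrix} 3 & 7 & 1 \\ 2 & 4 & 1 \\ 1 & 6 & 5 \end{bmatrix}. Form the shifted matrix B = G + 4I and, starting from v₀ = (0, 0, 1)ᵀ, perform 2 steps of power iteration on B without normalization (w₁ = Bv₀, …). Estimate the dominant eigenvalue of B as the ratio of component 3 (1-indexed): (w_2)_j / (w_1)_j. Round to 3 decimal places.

B = G + 4I has rows (7, 7, 1); (2, 8, 1); (1, 6, 9)
w1 = Bv₀ = (7·0 + 7·0 + 1·1; 2·0 + 8·0 + 1·1; 1·0 + 6·0 + 9·1) = (1, 1, 9)
w2 = Bw1 = (7·1 + 7·1 + 1·9; 2·1 + 8·1 + 1·9; 1·1 + 6·1 + 9·9) = (23, 19, 88)
Ratio: 88/9 = 9.778

μ ≈ 9.778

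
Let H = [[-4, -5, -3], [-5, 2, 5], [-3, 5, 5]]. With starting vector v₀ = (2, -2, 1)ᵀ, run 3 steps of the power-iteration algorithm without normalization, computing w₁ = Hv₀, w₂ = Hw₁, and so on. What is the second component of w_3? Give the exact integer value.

w1 = Hv₀ = ((-4)·2 + (-5)·(-2) + (-3)·1; (-5)·2 + 2·(-2) + 5·1; (-3)·2 + 5·(-2) + 5·1) = (-1, -9, -11)
w2 = Hw1 = ((-4)·(-1) + (-5)·(-9) + (-3)·(-11); (-5)·(-1) + 2·(-9) + 5·(-11); (-3)·(-1) + 5·(-9) + 5·(-11)) = (82, -68, -97)
w3 = Hw2 = (303, -1031, -1071)
The requested component of w3 is -1031.

-1031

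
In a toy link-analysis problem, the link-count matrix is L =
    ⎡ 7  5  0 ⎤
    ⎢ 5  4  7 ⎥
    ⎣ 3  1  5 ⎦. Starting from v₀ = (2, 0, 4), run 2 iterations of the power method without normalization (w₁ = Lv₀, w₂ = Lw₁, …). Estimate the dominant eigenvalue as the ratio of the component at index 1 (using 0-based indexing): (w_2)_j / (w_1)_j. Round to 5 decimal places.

λ ≈ 10.63158

w1 = Lv₀ = (14, 38, 26)
w2 = Lw1 = (288, 404, 210)
Ratio at component: 404 / 38 = 10.63158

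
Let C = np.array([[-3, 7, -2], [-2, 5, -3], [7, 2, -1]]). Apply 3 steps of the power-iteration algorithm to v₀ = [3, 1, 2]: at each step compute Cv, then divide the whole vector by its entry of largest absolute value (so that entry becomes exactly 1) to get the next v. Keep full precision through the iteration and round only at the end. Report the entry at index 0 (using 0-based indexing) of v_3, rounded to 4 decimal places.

Cv0 = (-6.00000, -7.00000, 21.00000); divide by 21.00000 → v1 = (-0.28571, -0.33333, 1.00000)
Cv1 = (-3.47619, -4.09524, -3.66667); divide by -4.09524 → v2 = (0.84884, 1.00000, 0.89535)
Cv2 = (2.66279, 0.61628, 7.04651); divide by 7.04651 → v3 = (0.37789, 0.08746, 1.00000)
Requested entry of v3: -229/-606 = 0.3779

0.3779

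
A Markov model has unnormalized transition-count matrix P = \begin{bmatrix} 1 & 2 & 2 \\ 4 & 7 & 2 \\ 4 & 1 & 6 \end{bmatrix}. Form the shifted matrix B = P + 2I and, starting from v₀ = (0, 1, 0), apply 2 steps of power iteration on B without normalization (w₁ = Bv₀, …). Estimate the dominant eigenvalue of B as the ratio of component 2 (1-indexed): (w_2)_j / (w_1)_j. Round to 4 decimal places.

μ ≈ 10.1111

B = P + 2I has rows (3, 2, 2); (4, 9, 2); (4, 1, 8)
w1 = Bv₀ = (3·0 + 2·1 + 2·0; 4·0 + 9·1 + 2·0; 4·0 + 1·1 + 8·0) = (2, 9, 1)
w2 = Bw1 = (3·2 + 2·9 + 2·1; 4·2 + 9·9 + 2·1; 4·2 + 1·9 + 8·1) = (26, 91, 25)
Ratio: 91/9 = 10.1111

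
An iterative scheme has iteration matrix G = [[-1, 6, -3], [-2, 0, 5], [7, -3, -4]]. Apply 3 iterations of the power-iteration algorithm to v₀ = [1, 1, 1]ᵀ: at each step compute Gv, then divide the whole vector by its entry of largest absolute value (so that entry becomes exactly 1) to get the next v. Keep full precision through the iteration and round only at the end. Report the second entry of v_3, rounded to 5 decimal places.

-0.06731

Gv0 = (2.000000, 3.000000, 0.000000); divide by 3.000000 → v1 = (0.666667, 1.000000, 0.000000)
Gv1 = (5.333333, -1.333333, 1.666667); divide by 5.333333 → v2 = (1.000000, -0.250000, 0.312500)
Gv2 = (-3.437500, -0.437500, 6.500000); divide by 6.500000 → v3 = (-0.528846, -0.067308, 1.000000)
Requested entry of v3: -7/104 = -0.06731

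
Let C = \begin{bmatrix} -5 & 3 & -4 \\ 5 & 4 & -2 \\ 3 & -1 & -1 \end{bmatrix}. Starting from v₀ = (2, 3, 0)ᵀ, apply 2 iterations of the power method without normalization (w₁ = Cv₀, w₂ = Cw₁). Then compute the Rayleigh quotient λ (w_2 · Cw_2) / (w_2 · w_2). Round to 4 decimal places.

λ ≈ 4.9040

w1 = Cv₀ = ((-5)·2 + 3·3 + (-4)·0; 5·2 + 4·3 + (-2)·0; 3·2 + (-1)·3 + (-1)·0) = (-1, 22, 3)
w2 = Cw1 = ((-5)·(-1) + 3·22 + (-4)·3; 5·(-1) + 4·22 + (-2)·3; 3·(-1) + (-1)·22 + (-1)·3) = (59, 77, -28)
Cw2 = (48, 659, 128)
w2·Cw2 = 59·48 + 77·659 + (-28)·128 = 49991; w2·w2 = 59·59 + 77·77 + (-28)·(-28) = 10194
λ ≈ 49991/10194 = 4.9040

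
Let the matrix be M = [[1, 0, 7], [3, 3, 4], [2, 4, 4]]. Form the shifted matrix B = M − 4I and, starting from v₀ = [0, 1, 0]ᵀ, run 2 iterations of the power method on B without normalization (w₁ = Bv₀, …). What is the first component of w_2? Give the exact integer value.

28

B = M − 4I has rows (-3, 0, 7); (3, -1, 4); (2, 4, 0)
w1 = Bv₀ = (0, -1, 4)
w2 = Bw1 = (28, 17, -4)
Requested component of w2: 28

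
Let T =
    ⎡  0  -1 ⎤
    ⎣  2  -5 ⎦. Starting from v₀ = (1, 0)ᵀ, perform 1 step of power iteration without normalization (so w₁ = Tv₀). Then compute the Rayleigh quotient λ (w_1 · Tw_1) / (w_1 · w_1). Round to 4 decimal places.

w1 = Tv₀ = (0·1 + (-1)·0; 2·1 + (-5)·0) = (0, 2)
Tw1 = (-2, -10)
w1·Tw1 = 0·(-2) + 2·(-10) = -20; w1·w1 = 0·0 + 2·2 = 4
λ ≈ -20/4 = -5.0000

λ ≈ -5.0000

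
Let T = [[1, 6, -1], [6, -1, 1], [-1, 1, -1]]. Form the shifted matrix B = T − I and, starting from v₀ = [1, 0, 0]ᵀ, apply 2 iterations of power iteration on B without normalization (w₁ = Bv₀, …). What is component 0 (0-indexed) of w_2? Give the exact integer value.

B = T − I has rows (0, 6, -1); (6, -2, 1); (-1, 1, -2)
w1 = Bv₀ = (0, 6, -1)
w2 = Bw1 = (37, -13, 8)
Requested component of w2: 37

37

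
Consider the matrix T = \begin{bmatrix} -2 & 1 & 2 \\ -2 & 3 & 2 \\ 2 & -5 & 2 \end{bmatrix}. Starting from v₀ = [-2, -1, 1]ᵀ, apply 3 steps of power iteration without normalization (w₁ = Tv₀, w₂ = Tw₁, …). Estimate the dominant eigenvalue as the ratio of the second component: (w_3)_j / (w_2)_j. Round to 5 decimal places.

λ ≈ 3.80000

w1 = Tv₀ = ((-2)·(-2) + 1·(-1) + 2·1; (-2)·(-2) + 3·(-1) + 2·1; 2·(-2) + (-5)·(-1) + 2·1) = (5, 3, 3)
w2 = Tw1 = ((-2)·5 + 1·3 + 2·3; (-2)·5 + 3·3 + 2·3; 2·5 + (-5)·3 + 2·3) = (-1, 5, 1)
w3 = Tw2 = (9, 19, -25)
Ratio at component: 19 / 5 = 3.80000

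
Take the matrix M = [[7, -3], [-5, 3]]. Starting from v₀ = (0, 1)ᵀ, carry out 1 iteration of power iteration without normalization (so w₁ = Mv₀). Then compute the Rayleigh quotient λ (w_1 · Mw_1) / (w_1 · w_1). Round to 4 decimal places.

w1 = Mv₀ = (-3, 3)
Mw1 = (-30, 24)
w1·Mw1 = (-3)·(-30) + 3·24 = 162; w1·w1 = (-3)·(-3) + 3·3 = 18
λ ≈ 162/18 = 9.0000

λ ≈ 9.0000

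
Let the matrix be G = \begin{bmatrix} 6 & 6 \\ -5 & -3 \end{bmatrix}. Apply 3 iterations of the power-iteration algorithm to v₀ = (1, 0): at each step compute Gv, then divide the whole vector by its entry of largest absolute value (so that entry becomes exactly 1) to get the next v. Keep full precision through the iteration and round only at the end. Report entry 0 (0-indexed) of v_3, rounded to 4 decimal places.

1.0000

Gv0 = (6.00000, -5.00000); divide by 6.00000 → v1 = (1.00000, -0.83333)
Gv1 = (1.00000, -2.50000); divide by -2.50000 → v2 = (-0.40000, 1.00000)
Gv2 = (3.60000, -1.00000); divide by 3.60000 → v3 = (1.00000, -0.27778)
Requested entry of v3: -54/-54 = 1.0000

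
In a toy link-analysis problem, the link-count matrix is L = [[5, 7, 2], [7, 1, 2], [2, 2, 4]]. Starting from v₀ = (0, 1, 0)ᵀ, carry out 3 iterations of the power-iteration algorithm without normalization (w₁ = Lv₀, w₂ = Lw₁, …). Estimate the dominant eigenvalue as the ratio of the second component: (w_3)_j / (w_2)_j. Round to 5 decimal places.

λ ≈ 7.85185

w1 = Lv₀ = (7, 1, 2)
w2 = Lw1 = (46, 54, 24)
w3 = Lw2 = (656, 424, 296)
Ratio at component: 424 / 54 = 7.85185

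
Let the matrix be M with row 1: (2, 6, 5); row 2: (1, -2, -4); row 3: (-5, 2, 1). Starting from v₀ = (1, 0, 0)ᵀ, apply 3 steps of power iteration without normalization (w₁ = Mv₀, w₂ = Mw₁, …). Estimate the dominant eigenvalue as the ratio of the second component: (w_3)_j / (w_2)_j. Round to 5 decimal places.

-0.15000

w1 = Mv₀ = (2, 1, -5)
w2 = Mw1 = (-15, 20, -13)
w3 = Mw2 = (25, -3, 102)
Ratio at component: -3 / 20 = -0.15000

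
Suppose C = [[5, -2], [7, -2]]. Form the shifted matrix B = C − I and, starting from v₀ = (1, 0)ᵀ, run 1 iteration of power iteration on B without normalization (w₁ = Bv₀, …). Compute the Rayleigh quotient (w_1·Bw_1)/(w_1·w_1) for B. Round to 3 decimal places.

B = C − I has rows (4, -2); (7, -3)
w1 = Bv₀ = (4·1 + (-2)·0; 7·1 + (-3)·0) = (4, 7)
Bw1 = (2, 7)
w1·Bw1 = 57; w1·w1 = 65; μ ≈ 57/65 = 0.877

μ ≈ 0.877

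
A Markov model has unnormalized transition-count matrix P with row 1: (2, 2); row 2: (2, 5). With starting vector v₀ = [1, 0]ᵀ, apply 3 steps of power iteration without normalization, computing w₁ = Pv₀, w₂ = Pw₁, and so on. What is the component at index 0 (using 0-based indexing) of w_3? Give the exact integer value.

w1 = Pv₀ = (2, 2)
w2 = Pw1 = (8, 14)
w3 = Pw2 = (44, 86)
The requested component of w3 is 44.

44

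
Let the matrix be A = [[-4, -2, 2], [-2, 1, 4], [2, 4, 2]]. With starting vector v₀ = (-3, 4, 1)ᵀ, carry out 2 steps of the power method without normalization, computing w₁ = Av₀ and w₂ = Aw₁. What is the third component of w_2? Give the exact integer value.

w1 = Av₀ = ((-4)·(-3) + (-2)·4 + 2·1; (-2)·(-3) + 1·4 + 4·1; 2·(-3) + 4·4 + 2·1) = (6, 14, 12)
w2 = Aw1 = ((-4)·6 + (-2)·14 + 2·12; (-2)·6 + 1·14 + 4·12; 2·6 + 4·14 + 2·12) = (-28, 50, 92)
The requested component of w2 is 92.

92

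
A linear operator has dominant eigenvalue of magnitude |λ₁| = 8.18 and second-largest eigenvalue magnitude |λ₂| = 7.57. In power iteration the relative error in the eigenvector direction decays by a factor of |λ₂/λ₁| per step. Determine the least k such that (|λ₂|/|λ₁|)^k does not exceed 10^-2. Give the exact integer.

60

|λ₂/λ₁| = 7.57/8.18 = 0.92543
Need k ≥ ln(10^-2) / ln(0.92543) = -4.6052 / -0.0775 ≈ 59.422
Smallest integer k satisfying the bound: 60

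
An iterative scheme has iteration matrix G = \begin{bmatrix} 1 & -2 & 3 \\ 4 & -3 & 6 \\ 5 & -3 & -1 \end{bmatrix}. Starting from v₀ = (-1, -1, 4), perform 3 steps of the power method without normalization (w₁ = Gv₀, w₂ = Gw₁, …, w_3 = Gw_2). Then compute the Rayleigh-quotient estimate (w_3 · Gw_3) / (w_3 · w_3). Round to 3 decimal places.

λ ≈ -3.559

w1 = Gv₀ = (1·(-1) + (-2)·(-1) + 3·4; 4·(-1) + (-3)·(-1) + 6·4; 5·(-1) + (-3)·(-1) + (-1)·4) = (13, 23, -6)
w2 = Gw1 = (1·13 + (-2)·23 + 3·(-6); 4·13 + (-3)·23 + 6·(-6); 5·13 + (-3)·23 + (-1)·(-6)) = (-51, -53, 2)
w3 = Gw2 = (61, -33, -98)
Gw3 = (-167, -245, 502)
w3·Gw3 = 61·(-167) + (-33)·(-245) + (-98)·502 = -51298; w3·w3 = 61·61 + (-33)·(-33) + (-98)·(-98) = 14414
λ ≈ -51298/14414 = -3.559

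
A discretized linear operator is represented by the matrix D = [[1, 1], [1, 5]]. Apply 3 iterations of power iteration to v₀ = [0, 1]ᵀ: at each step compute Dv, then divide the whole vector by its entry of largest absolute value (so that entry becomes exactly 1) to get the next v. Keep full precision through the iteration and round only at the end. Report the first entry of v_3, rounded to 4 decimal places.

Dv0 = (1.00000, 5.00000); divide by 5.00000 → v1 = (0.20000, 1.00000)
Dv1 = (1.20000, 5.20000); divide by 5.20000 → v2 = (0.23077, 1.00000)
Dv2 = (1.23077, 5.23077); divide by 5.23077 → v3 = (0.23529, 1.00000)
Requested entry of v3: 32/136 = 0.2353

0.2353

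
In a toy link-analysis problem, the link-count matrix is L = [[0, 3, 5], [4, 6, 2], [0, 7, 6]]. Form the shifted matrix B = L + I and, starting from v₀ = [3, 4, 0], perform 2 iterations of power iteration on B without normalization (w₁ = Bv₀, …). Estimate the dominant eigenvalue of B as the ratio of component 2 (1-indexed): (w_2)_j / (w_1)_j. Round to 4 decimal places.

B = L + I has rows (1, 3, 5); (4, 7, 2); (0, 7, 7)
w1 = Bv₀ = (1·3 + 3·4 + 5·0; 4·3 + 7·4 + 2·0; 0·3 + 7·4 + 7·0) = (15, 40, 28)
w2 = Bw1 = (1·15 + 3·40 + 5·28; 4·15 + 7·40 + 2·28; 0·15 + 7·40 + 7·28) = (275, 396, 476)
Ratio: 396/40 = 9.9000

9.9000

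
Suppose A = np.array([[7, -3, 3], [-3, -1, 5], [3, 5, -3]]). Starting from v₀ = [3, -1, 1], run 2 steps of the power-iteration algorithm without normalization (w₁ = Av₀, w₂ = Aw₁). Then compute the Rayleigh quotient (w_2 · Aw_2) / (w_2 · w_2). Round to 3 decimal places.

λ ≈ 7.718

w1 = Av₀ = (7·3 + (-3)·(-1) + 3·1; (-3)·3 + (-1)·(-1) + 5·1; 3·3 + 5·(-1) + (-3)·1) = (27, -3, 1)
w2 = Aw1 = (7·27 + (-3)·(-3) + 3·1; (-3)·27 + (-1)·(-3) + 5·1; 3·27 + 5·(-3) + (-3)·1) = (201, -73, 63)
Aw2 = (1815, -215, 49)
w2·Aw2 = 201·1815 + (-73)·(-215) + 63·49 = 383597; w2·w2 = 201·201 + (-73)·(-73) + 63·63 = 49699
λ ≈ 383597/49699 = 7.718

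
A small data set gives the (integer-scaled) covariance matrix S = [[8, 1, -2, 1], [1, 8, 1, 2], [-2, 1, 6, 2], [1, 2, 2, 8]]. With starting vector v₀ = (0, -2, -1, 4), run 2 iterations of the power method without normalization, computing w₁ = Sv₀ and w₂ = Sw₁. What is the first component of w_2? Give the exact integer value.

w1 = Sv₀ = (8·0 + 1·(-2) + (-2)·(-1) + 1·4; 1·0 + 8·(-2) + 1·(-1) + 2·4; (-2)·0 + 1·(-2) + 6·(-1) + 2·4; 1·0 + 2·(-2) + 2·(-1) + 8·4) = (4, -9, 0, 26)
w2 = Sw1 = (8·4 + 1·(-9) + (-2)·0 + 1·26; 1·4 + 8·(-9) + 1·0 + 2·26; (-2)·4 + 1·(-9) + 6·0 + 2·26; 1·4 + 2·(-9) + 2·0 + 8·26) = (49, -16, 35, 194)
The requested component of w2 is 49.

49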